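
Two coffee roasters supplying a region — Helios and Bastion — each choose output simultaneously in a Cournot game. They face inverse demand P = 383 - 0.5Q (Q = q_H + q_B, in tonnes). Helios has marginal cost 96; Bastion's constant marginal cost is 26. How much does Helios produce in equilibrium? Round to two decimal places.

Helios's profit: π_H = (383 - 0.5Q)q_H - (96q_H). Setting ∂π_H/∂q_H = 0: 287 - q_H - (1/2)(q_B) = 0.
Bastion's first-order condition: 357 - q_B - (1/2)(q_H) = 0.
Best responses: q_H = (287 - (1/2)q_B), q_B = (357 - (1/2)q_H).
Substituting one into the other gives q_H = 434/3 and q_B = 854/3.

144.67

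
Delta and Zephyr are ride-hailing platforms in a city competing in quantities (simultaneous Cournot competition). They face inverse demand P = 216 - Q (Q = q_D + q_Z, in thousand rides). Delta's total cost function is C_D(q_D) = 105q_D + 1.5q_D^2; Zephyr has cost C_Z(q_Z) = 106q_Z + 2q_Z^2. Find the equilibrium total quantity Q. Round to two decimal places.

34.31

Delta's profit: π_D = (216 - Q)q_D - (105q_D + (3/2)q_D²). Setting ∂π_D/∂q_D = 0: 111 - 5q_D - (q_Z) = 0.
Zephyr's first-order condition: 110 - 6q_Z - (q_D) = 0.
Rearranging gives the reaction functions q_D = (111 - q_Z)/5 and q_Z = (110 - q_D)/6.
Substituting one into the other gives q_D = 556/29 and q_Z = 439/29.
Total output Q = 556/29 + 439/29 = 995/29.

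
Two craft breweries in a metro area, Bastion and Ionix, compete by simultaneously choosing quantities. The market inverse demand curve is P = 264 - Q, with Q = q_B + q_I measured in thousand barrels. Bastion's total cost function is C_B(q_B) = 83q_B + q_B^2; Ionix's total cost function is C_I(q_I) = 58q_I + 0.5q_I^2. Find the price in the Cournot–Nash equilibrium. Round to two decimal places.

Bastion's profit: π_B = (264 - Q)q_B - (83q_B + q_B²). Setting ∂π_B/∂q_B = 0: 181 - 4q_B - (q_I) = 0.
Ionix's profit: π_I = (264 - Q)q_I - (58q_I + (1/2)q_I²). Setting ∂π_I/∂q_I = 0: 206 - 3q_I - (q_B) = 0.
Best responses: q_B = (181 - q_I)/4, q_I = (206 - q_B)/3.
Substituting one into the other gives q_B = 337/11 and q_I = 643/11.
Total output Q = 980/11, so price P = 264 - 980/11 = 1924/11.

174.91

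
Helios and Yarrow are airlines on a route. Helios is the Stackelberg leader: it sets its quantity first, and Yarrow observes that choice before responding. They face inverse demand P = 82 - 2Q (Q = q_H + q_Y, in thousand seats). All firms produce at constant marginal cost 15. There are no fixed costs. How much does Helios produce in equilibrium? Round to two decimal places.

The follower Yarrow best-responds to any q_H: π_Y = (82 - 2Q)q_Y - 15q_Y.
Setting the follower's marginal profit to zero, 67 - 2q_H - 4q_Y = 0, i.e. q_Y = (67 - 2q_H)/4.
Helios substitutes q_Y(q_H) into its own profit: π_H = q_H(82 - 2q_H - (67 - 2q_H)/2) - 15q_H = (97/2 - q_H)q_H - 15q_H.
Maximising: ∂π_H/∂q_H = 67/2 - 2q_H = 0, giving q_H = 67/4.
Then q_Y = (67 - 2·(67/4))/4 = 67/8.

16.75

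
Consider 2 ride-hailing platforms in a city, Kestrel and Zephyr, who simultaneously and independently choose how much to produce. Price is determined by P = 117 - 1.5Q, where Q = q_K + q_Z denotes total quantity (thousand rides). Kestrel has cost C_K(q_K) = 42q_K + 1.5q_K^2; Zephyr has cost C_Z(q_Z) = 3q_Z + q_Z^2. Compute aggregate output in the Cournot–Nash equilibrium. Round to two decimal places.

Kestrel's profit: π_K = (117 - 1.5Q)q_K - (42q_K + (3/2)q_K²). Setting ∂π_K/∂q_K = 0: 75 - 6q_K - (3/2)(q_Z) = 0.
Zephyr's profit: π_Z = (117 - 1.5Q)q_Z - (3q_Z + q_Z²). Setting ∂π_Z/∂q_Z = 0: 114 - 5q_Z - (3/2)(q_K) = 0.
So q_K = (75 - (3/2)q_Z)/6 and q_Z = (114 - (3/2)q_K)/5.
Solving the pair: q_K = 272/37, q_Z = 762/37.
Total output Q = 272/37 + 762/37 = 1034/37.

27.95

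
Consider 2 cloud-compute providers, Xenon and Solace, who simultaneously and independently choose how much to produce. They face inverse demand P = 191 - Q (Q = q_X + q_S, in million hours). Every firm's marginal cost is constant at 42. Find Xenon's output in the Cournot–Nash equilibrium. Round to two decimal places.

49.67

A representative firm's profit is π_i = q_i(191 - Q) - 42q_i.
First-order condition (treating rivals' output as given): 149 - 2q_i - q_j = 0.
By symmetry each firm produces the same amount; substituting q_j = q_i yields q_i = 149/3.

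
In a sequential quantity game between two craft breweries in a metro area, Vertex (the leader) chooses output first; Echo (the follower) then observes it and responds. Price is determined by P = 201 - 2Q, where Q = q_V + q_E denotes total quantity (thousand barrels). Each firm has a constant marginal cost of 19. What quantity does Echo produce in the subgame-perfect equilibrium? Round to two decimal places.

The follower Echo best-responds to any q_V: π_E = (201 - 2Q)q_E - 19q_E.
Follower FOC: 182 - 2q_V - 4q_E = 0, so q_E(q_V) = (182 - 2q_V)/4.
Vertex substitutes q_E(q_V) into its own profit: π_V = q_V(201 - 2q_V - (182 - 2q_V)/2) - 19q_V = (110 - q_V)q_V - 19q_V.
Leader FOC: 91 - 2q_V = 0, so q_V = 91/2.
Then q_E = (182 - 2·(91/2))/4 = 91/4.

22.75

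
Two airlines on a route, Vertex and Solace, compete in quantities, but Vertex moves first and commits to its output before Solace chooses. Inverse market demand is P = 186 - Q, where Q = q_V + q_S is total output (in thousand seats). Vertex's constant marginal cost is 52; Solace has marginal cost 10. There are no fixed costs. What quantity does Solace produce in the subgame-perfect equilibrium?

65

Solve by backward induction. Given q_V, the follower Solace maximises π_S = (186 - q_V - q_S)q_S - 10q_S.
∂π_S/∂q_S = 176 - q_V - 2q_S = 0 gives the reaction function q_S = (176 - q_V)/2.
Vertex substitutes q_S(q_V) into its own profit: π_V = q_V(186 - q_V - (176 - q_V)/2) - 52q_V = (98 - (1/2)q_V)q_V - 52q_V.
Maximising: ∂π_V/∂q_V = 46 - q_V = 0, giving q_V = 46.
Then q_S = (176 - 46)/2 = 65.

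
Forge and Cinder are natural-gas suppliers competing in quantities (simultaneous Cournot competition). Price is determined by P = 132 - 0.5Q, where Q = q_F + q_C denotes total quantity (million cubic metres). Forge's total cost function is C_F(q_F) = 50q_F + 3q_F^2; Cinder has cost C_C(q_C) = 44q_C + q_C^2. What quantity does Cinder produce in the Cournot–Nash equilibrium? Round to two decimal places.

Forge's profit: π_F = (132 - 0.5Q)q_F - (50q_F + 3q_F²). Setting ∂π_F/∂q_F = 0: 82 - 7q_F - (1/2)(q_C) = 0.
Cinder's profit: π_C = (132 - 0.5Q)q_C - (44q_C + q_C²). Setting ∂π_C/∂q_C = 0: 88 - 3q_C - (1/2)(q_F) = 0.
Rearranging gives the reaction functions q_F = (82 - (1/2)q_C)/7 and q_C = (88 - (1/2)q_F)/3.
Solving the pair: q_F = 808/83, q_C = 27.7108.

27.71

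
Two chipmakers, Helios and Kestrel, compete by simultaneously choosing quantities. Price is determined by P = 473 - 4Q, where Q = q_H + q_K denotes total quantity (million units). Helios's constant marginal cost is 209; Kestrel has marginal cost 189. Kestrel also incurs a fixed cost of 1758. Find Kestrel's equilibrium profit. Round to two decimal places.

809.11

Helios's profit: π_H = (473 - 4Q)q_H - (209q_H). Setting ∂π_H/∂q_H = 0: 264 - 8q_H - 4(q_K) = 0.
Kestrel's first-order condition: 284 - 8q_K - 4(q_H) = 0.
So q_H = (264 - 4q_K)/8 and q_K = (284 - 4q_H)/8.
Substituting one into the other gives q_H = 61/3 and q_K = 76/3.
Price P = 473 - 4·(137/3) = 871/3.
Kestrel's profit: (871/3 - 189)·(76/3) - 1758 = 809.1111.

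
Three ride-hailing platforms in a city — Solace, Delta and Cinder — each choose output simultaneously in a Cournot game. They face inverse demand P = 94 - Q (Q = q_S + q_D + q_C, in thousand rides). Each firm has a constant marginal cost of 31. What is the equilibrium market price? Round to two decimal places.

46.75

Each firm earns π_i = (94 - Q)q_i - 31q_i.
First-order condition (treating rivals' output as given): 63 - 2q_i - Σ_{j≠i} q_j = 0.
By symmetry each firm produces the same amount; substituting Σ_{j≠i} q_j = 2q_i yields q_i = 63/4.
Total output Q = 189/4, so price P = 94 - 189/4 = 187/4.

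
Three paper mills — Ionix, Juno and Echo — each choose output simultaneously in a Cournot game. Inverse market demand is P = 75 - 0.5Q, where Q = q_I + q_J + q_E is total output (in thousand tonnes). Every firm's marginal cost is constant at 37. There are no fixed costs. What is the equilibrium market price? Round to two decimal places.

Each firm earns π_i = (75 - 0.5Q)q_i - 37q_i.
First-order condition (treating rivals' output as given): 38 - q_i - (1/2)·Σ_{j≠i} q_j = 0.
By symmetry each firm produces the same amount; substituting Σ_{j≠i} q_j = 2q_i yields q_i = 38/2 = 19.
Total output Q = 57, so price P = 75 - (1/2)·57 = 93/2.

46.50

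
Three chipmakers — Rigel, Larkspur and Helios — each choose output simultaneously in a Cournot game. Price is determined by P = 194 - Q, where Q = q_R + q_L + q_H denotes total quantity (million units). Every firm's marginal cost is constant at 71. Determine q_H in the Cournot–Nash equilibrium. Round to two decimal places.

Each firm earns π_i = (194 - Q)q_i - 71q_i.
First-order condition (treating rivals' output as given): 123 - 2q_i - Σ_{j≠i} q_j = 0.
By symmetry each firm produces the same amount; substituting Σ_{j≠i} q_j = 2q_i yields q_i = 123/4.

30.75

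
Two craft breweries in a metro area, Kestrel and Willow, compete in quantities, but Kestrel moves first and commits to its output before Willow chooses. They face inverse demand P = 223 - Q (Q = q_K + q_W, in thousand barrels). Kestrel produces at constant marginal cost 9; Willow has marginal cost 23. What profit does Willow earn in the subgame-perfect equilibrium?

The follower Willow best-responds to any q_K: π_W = (223 - Q)q_W - 23q_W.
Setting the follower's marginal profit to zero, 200 - q_K - 2q_W = 0, i.e. q_W = (200 - q_K)/2.
The leader anticipates this reaction. Substituting into P = 223 - Q gives P = 123 - (1/2)q_K, so π_K = (123 - (1/2)q_K)q_K - 9q_K.
Leader FOC: 114 - q_K = 0, so q_K = 114.
Then q_W = (200 - 114)/2 = 43.
Price P = 223 - 157 = 66.
Willow's profit: (66 - 23)·43 = 1849.

1849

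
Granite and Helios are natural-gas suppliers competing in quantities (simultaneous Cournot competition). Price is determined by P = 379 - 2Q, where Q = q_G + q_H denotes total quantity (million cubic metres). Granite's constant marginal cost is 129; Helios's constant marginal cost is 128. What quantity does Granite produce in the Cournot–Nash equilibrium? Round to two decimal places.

41.50

Granite's profit: π_G = (379 - 2Q)q_G - (129q_G). Setting ∂π_G/∂q_G = 0: 250 - 4q_G - 2(q_H) = 0.
Helios's first-order condition: 251 - 4q_H - 2(q_G) = 0.
So q_G = (250 - 2q_H)/4 and q_H = (251 - 2q_G)/4.
Substituting one into the other gives q_G = 83/2 and q_H = 42.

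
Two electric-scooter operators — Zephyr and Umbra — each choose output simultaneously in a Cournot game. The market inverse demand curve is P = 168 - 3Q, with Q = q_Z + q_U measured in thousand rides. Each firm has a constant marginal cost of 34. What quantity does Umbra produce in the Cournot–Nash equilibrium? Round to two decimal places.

14.89

Each firm earns π_i = (168 - 3Q)q_i - 34q_i.
Setting ∂π_i/∂q_i = 0 with rivals' quantities fixed: 134 - 6q_i - 3q_j = 0.
With identical firms every q_j equals q_i, so q_j = q_i and 134 = 9q_i, giving q_i = 134/9.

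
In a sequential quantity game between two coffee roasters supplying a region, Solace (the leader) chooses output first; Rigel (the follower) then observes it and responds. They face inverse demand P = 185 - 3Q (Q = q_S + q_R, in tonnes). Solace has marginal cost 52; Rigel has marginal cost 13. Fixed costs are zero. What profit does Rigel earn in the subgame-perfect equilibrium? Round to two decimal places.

The follower Rigel best-responds to any q_S: π_R = (185 - 3Q)q_R - 13q_R.
Follower FOC: 172 - 3q_S - 6q_R = 0, so q_R(q_S) = (172 - 3q_S)/6.
The leader anticipates this reaction. Substituting into P = 185 - 3Q gives P = 99 - (3/2)q_S, so π_S = (99 - (3/2)q_S)q_S - 52q_S.
Maximising: ∂π_S/∂q_S = 47 - 3q_S = 0, giving q_S = 47/3.
Then q_R = (172 - 3·(47/3))/6 = 125/6.
Price P = 185 - 3·(73/2) = 151/2.
Rigel's profit: (151/2 - 13)·(125/6) = 1302.0833.

1302.08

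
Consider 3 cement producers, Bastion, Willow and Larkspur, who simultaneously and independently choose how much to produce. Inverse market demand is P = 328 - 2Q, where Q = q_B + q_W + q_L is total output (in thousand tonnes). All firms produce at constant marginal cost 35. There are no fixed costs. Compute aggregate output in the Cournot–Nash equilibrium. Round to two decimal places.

109.88

A representative firm's profit is π_i = q_i(328 - 2Q) - 35q_i.
First-order condition (treating rivals' output as given): 293 - 4q_i - 2·Σ_{j≠i} q_j = 0.
By symmetry each firm produces the same amount; substituting Σ_{j≠i} q_j = 2q_i yields q_i = 293/8.
Total output Q = 293/8 + 293/8 + 293/8 = 879/8.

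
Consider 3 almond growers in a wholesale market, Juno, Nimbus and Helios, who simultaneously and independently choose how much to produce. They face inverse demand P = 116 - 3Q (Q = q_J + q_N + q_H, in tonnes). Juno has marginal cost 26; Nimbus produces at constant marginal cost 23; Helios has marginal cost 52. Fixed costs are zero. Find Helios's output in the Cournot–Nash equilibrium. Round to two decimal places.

Juno's profit: π_J = (116 - 3Q)q_J - (26q_J). Setting ∂π_J/∂q_J = 0: 90 - 6q_J - 3(q_N + q_H) = 0.
Nimbus's first-order condition: 93 - 6q_N - 3(q_J + q_H) = 0.
Helios's first-order condition: 64 - 6q_H - 3(q_J + q_N) = 0.
Summing all 3 equations gives 247 − 12Q = 0, hence Q = 247/12.
Back-substituting: q_J = (90 − 247/4)/3 = 113/12, q_N = (93 − 247/4)/3 = 125/12, q_H = (64 − 247/4)/3 = 3/4.

0.75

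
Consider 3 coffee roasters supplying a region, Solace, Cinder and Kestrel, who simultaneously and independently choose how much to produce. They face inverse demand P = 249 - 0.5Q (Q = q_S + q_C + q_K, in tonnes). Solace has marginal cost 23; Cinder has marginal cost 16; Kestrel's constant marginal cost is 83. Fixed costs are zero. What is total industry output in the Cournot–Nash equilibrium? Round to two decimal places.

312.50

Solace's profit: π_S = (249 - 0.5Q)q_S - (23q_S). Setting ∂π_S/∂q_S = 0: 226 - q_S - (1/2)(q_C + q_K) = 0.
Cinder's first-order condition: 233 - q_C - (1/2)(q_S + q_K) = 0.
Kestrel's profit: π_K = (249 - 0.5Q)q_K - (83q_K). Setting ∂π_K/∂q_K = 0: 166 - q_K - (1/2)(q_S + q_C) = 0.
Adding the 3 first-order conditions: 625 − 2Q = 0, so Q = 625/2.
Back-substituting: q_S = (226 − 625/4)/(1/2) = 279/2, q_C = (233 − 625/4)/(1/2) = 307/2, q_K = (166 − 625/4)/(1/2) = 39/2.
Total output Q = 279/2 + 307/2 + 39/2 = 625/2.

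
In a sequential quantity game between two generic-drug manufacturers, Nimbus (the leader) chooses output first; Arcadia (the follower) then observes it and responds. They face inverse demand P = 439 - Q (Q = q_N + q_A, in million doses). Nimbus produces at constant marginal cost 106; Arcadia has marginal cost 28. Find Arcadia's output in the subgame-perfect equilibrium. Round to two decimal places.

The follower Arcadia best-responds to any q_N: π_A = (439 - Q)q_A - 28q_A.
∂π_A/∂q_A = 411 - q_N - 2q_A = 0 gives the reaction function q_A = (411 - q_N)/2.
The leader anticipates this reaction. Substituting into P = 439 - Q gives P = 467/2 - (1/2)q_N, so π_N = (467/2 - (1/2)q_N)q_N - 106q_N.
Leader FOC: 255/2 - q_N = 0, so q_N = 255/2.
Then q_A = (411 - 255/2)/2 = 567/4.

141.75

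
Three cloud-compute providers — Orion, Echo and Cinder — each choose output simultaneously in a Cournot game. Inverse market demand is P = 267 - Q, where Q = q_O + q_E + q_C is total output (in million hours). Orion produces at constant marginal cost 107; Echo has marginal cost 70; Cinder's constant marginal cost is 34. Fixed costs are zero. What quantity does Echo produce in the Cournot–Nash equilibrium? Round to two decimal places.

Orion's profit: π_O = (267 - Q)q_O - (107q_O). Setting ∂π_O/∂q_O = 0: 160 - 2q_O - (q_E + q_C) = 0.
Echo's profit: π_E = (267 - Q)q_E - (70q_E). Setting ∂π_E/∂q_E = 0: 197 - 2q_E - (q_O + q_C) = 0.
Cinder's first-order condition: 233 - 2q_C - (q_O + q_E) = 0.
Adding the 3 conditions: 590 − 2Q − 2Q = 0, i.e. Q = 295/2.
Back-substituting: q_O = (160 − 295/2) = 25/2, q_E = (197 − 295/2) = 99/2, q_C = (233 − 295/2) = 171/2.

49.50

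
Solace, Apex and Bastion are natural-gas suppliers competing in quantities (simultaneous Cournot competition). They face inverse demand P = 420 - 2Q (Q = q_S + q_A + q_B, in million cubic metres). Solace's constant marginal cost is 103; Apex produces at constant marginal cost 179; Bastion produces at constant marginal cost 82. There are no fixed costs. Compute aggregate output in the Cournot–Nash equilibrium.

Solace's profit: π_S = (420 - 2Q)q_S - (103q_S). Setting ∂π_S/∂q_S = 0: 317 - 4q_S - 2(q_A + q_B) = 0.
Apex's profit: π_A = (420 - 2Q)q_A - (179q_A). Setting ∂π_A/∂q_A = 0: 241 - 4q_A - 2(q_S + q_B) = 0.
Bastion's profit: π_B = (420 - 2Q)q_B - (82q_B). Setting ∂π_B/∂q_B = 0: 338 - 4q_B - 2(q_S + q_A) = 0.
Summing all 3 equations gives 896 − 8Q = 0, hence Q = 112.
Back-substituting: q_S = (317 − 224)/2 = 93/2, q_A = (241 − 224)/2 = 17/2, q_B = (338 − 224)/2 = 57.
Total output Q = 93/2 + 17/2 + 57 = 112.

112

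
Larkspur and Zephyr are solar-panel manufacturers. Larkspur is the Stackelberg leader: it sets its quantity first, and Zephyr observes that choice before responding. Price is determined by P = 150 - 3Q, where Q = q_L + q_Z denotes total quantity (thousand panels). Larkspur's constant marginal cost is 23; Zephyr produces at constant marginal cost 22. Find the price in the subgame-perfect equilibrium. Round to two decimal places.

54.50

The follower Zephyr best-responds to any q_L: π_Z = (150 - 3Q)q_Z - 22q_Z.
Setting the follower's marginal profit to zero, 128 - 3q_L - 6q_Z = 0, i.e. q_Z = (128 - 3q_L)/6.
The leader anticipates this reaction. Substituting into P = 150 - 3Q gives P = 86 - (3/2)q_L, so π_L = (86 - (3/2)q_L)q_L - 23q_L.
The leader's first-order condition 63 - 3q_L = 0 yields q_L = 21.
Then q_Z = (128 - 3·21)/6 = 65/6.
Total output Q = 191/6, so price P = 150 - 3·(191/6) = 109/2.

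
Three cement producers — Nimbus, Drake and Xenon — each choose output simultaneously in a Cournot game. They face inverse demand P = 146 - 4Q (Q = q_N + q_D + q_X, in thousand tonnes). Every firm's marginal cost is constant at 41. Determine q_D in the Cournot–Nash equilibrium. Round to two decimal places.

6.56

Each firm earns π_i = (146 - 4Q)q_i - 41q_i.
First-order condition (treating rivals' output as given): 105 - 8q_i - 4·Σ_{j≠i} q_j = 0.
By symmetry each firm produces the same amount; substituting Σ_{j≠i} q_j = 2q_i yields q_i = 105/16.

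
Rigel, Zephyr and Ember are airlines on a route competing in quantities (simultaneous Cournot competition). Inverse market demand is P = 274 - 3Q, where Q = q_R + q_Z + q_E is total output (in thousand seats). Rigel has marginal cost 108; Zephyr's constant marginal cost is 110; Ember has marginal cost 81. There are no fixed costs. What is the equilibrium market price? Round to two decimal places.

Rigel's profit: π_R = (274 - 3Q)q_R - (108q_R). Setting ∂π_R/∂q_R = 0: 166 - 6q_R - 3(q_Z + q_E) = 0.
Zephyr's profit: π_Z = (274 - 3Q)q_Z - (110q_Z). Setting ∂π_Z/∂q_Z = 0: 164 - 6q_Z - 3(q_R + q_E) = 0.
Ember's first-order condition: 193 - 6q_E - 3(q_R + q_Z) = 0.
Adding the 3 conditions: 523 − 6Q − 6Q = 0, i.e. Q = 523/12.
Back-substituting: q_R = (166 − 523/4)/3 = 47/4, q_Z = (164 − 523/4)/3 = 133/12, q_E = (193 − 523/4)/3 = 83/4.
Total output Q = 523/12, so price P = 274 - 3·(523/12) = 573/4.

143.25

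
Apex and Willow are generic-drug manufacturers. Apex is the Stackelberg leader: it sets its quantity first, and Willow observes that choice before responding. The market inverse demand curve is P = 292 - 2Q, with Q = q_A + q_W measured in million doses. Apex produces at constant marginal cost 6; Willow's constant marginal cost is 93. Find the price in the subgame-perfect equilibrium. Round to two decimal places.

99.25

The follower Willow best-responds to any q_A: π_W = (292 - 2Q)q_W - 93q_W.
Setting the follower's marginal profit to zero, 199 - 2q_A - 4q_W = 0, i.e. q_W = (199 - 2q_A)/4.
The leader anticipates this reaction. Substituting into P = 292 - 2Q gives P = 385/2 - q_A, so π_A = (385/2 - q_A)q_A - 6q_A.
Maximising: ∂π_A/∂q_A = 373/2 - 2q_A = 0, giving q_A = 373/4.
Then q_W = (199 - 2·(373/4))/4 = 25/8.
Total output Q = 771/8, so price P = 292 - 2·(771/8) = 397/4.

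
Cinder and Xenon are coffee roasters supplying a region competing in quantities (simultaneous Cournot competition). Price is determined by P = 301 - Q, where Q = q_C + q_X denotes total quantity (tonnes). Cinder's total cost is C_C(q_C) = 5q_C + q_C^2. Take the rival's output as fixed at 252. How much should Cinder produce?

With the rival's output fixed at 252, Cinder's profit is π_C = (301 - 252 - q_C)q_C - (5q_C + q_C²) = (49 - q_C)q_C - (5q_C + q_C²).
∂π_C/∂q_C = 44 - 4q_C = 0, so q_C = 11.

11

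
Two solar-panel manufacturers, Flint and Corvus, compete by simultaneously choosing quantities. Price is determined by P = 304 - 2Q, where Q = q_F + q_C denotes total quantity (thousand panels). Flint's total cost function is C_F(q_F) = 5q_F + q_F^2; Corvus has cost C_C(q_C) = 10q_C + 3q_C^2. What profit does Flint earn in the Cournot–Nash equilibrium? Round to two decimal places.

5519.39

Flint's profit: π_F = (304 - 2Q)q_F - (5q_F + q_F²). Setting ∂π_F/∂q_F = 0: 299 - 6q_F - 2(q_C) = 0.
Corvus's profit: π_C = (304 - 2Q)q_C - (10q_C + 3q_C²). Setting ∂π_C/∂q_C = 0: 294 - 10q_C - 2(q_F) = 0.
Best responses: q_F = (299 - 2q_C)/6, q_C = (294 - 2q_F)/10.
Solving the pair: q_F = 1201/28, q_C = 583/28.
Price P = 304 - 2·(446/7) = 1236/7.
Flint's profit: (1236/7)·(1201/28) - 5·(1201/28) - (1201/28)² = 5519.3916.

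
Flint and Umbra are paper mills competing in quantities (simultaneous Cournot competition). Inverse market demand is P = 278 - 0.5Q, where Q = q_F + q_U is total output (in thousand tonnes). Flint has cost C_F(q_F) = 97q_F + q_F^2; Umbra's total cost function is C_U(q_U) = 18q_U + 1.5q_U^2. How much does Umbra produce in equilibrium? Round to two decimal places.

58.68

Flint's profit: π_F = (278 - 0.5Q)q_F - (97q_F + q_F²). Setting ∂π_F/∂q_F = 0: 181 - 3q_F - (1/2)(q_U) = 0.
Umbra's first-order condition: 260 - 4q_U - (1/2)(q_F) = 0.
So q_F = (181 - (1/2)q_U)/3 and q_U = (260 - (1/2)q_F)/4.
Substituting one into the other gives q_F = 50.5532 and q_U = 58.6809.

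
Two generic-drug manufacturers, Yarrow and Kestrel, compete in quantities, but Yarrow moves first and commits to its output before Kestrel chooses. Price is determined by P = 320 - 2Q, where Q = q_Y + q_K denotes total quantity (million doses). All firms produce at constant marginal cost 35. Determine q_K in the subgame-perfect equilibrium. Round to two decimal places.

The follower Kestrel best-responds to any q_Y: π_K = (320 - 2Q)q_K - 35q_K.
Setting the follower's marginal profit to zero, 285 - 2q_Y - 4q_K = 0, i.e. q_K = (285 - 2q_Y)/4.
The leader anticipates this reaction. Substituting into P = 320 - 2Q gives P = 355/2 - q_Y, so π_Y = (355/2 - q_Y)q_Y - 35q_Y.
Maximising: ∂π_Y/∂q_Y = 285/2 - 2q_Y = 0, giving q_Y = 285/4.
Then q_K = (285 - 2·(285/4))/4 = 285/8.

35.63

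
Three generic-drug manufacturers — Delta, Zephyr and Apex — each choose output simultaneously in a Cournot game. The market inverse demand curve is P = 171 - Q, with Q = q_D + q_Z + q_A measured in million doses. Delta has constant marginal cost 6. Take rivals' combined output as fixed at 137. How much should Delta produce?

With rivals' combined output fixed at 137, Delta's profit is π_D = (171 - 137 - q_D)q_D - (6q_D) = (34 - q_D)q_D - (6q_D).
∂π_D/∂q_D = 28 - 2q_D = 0, so q_D = 14.

14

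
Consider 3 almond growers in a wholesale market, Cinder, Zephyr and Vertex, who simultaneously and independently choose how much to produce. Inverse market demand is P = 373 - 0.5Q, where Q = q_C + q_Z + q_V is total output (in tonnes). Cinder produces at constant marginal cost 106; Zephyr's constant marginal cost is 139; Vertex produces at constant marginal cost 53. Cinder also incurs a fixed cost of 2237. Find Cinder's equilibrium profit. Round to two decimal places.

Cinder's profit: π_C = (373 - 0.5Q)q_C - (106q_C). Setting ∂π_C/∂q_C = 0: 267 - q_C - (1/2)(q_Z + q_V) = 0.
Zephyr's first-order condition: 234 - q_Z - (1/2)(q_C + q_V) = 0.
Vertex's profit: π_V = (373 - 0.5Q)q_V - (53q_V). Setting ∂π_V/∂q_V = 0: 320 - q_V - (1/2)(q_C + q_Z) = 0.
Adding the 3 conditions: 821 − Q − Q = 0, i.e. Q = 821/2.
Back-substituting: q_C = (267 − 821/4)/(1/2) = 247/2, q_Z = (234 − 821/4)/(1/2) = 115/2, q_V = (320 − 821/4)/(1/2) = 459/2.
Price P = 373 - (1/2)·(821/2) = 671/4.
Cinder's profit: (671/4 - 106)·(247/2) - 2237 = 5389.1250.

5389.13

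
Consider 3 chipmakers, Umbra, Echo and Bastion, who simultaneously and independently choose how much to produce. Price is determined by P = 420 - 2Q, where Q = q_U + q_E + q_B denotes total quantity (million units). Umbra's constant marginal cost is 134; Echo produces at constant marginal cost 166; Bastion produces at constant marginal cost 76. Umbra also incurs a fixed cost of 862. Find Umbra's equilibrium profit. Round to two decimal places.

1250.50

Umbra's profit: π_U = (420 - 2Q)q_U - (134q_U). Setting ∂π_U/∂q_U = 0: 286 - 4q_U - 2(q_E + q_B) = 0.
Echo's profit: π_E = (420 - 2Q)q_E - (166q_E). Setting ∂π_E/∂q_E = 0: 254 - 4q_E - 2(q_U + q_B) = 0.
Bastion's profit: π_B = (420 - 2Q)q_B - (76q_B). Setting ∂π_B/∂q_B = 0: 344 - 4q_B - 2(q_U + q_E) = 0.
Adding the 3 conditions: 884 − 4Q − 4Q = 0, i.e. Q = 221/2.
Back-substituting: q_U = (286 − 221)/2 = 65/2, q_E = (254 − 221)/2 = 33/2, q_B = (344 − 221)/2 = 123/2.
Price P = 420 - 2·(221/2) = 199.
Umbra's profit: (199 - 134)·(65/2) - 862 = 1250.5000.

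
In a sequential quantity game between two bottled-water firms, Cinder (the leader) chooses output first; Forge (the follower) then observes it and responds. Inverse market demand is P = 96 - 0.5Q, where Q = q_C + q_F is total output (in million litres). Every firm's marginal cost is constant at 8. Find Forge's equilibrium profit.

968

The follower Forge best-responds to any q_C: π_F = (96 - 0.5Q)q_F - 8q_F.
Setting the follower's marginal profit to zero, 88 - (1/2)q_C - q_F = 0, i.e. q_F = (88 - (1/2)q_C).
Cinder substitutes q_F(q_C) into its own profit: π_C = q_C(96 - (1/2)q_C - (88 - (1/2)q_C)/2) - 8q_C = (52 - (1/4)q_C)q_C - 8q_C.
Maximising: ∂π_C/∂q_C = 44 - (1/2)q_C = 0, giving q_C = 88.
Then q_F = (88 - (1/2)·88) = 44.
Price P = 96 - (1/2)·132 = 30.
Forge's profit: (30 - 8)·44 = 968.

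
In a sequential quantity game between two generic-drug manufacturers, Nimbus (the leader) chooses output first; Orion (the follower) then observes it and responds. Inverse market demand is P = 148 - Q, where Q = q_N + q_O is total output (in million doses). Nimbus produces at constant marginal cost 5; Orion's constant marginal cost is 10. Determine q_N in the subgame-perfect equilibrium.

Solve by backward induction. Given q_N, the follower Orion maximises π_O = (148 - q_N - q_O)q_O - 10q_O.
Setting the follower's marginal profit to zero, 138 - q_N - 2q_O = 0, i.e. q_O = (138 - q_N)/2.
The leader anticipates this reaction. Substituting into P = 148 - Q gives P = 79 - (1/2)q_N, so π_N = (79 - (1/2)q_N)q_N - 5q_N.
Maximising: ∂π_N/∂q_N = 74 - q_N = 0, giving q_N = 74.
Then q_O = (138 - 74)/2 = 32.

74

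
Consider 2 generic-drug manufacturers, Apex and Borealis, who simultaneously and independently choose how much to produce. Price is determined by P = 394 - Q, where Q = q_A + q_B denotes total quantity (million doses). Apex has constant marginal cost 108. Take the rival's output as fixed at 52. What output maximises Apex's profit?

With the rival's output fixed at 52, Apex's profit is π_A = (394 - 52 - q_A)q_A - (108q_A) = (342 - q_A)q_A - (108q_A).
∂π_A/∂q_A = 234 - 2q_A = 0, so q_A = 117.

117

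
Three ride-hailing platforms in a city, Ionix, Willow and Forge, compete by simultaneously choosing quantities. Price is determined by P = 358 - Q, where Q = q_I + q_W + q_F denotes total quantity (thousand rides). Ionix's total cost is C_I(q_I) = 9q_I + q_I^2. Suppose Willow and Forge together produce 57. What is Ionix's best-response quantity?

73

With rivals' combined output fixed at 57, Ionix's profit is π_I = (358 - 57 - q_I)q_I - (9q_I + q_I²) = (301 - q_I)q_I - (9q_I + q_I²).
∂π_I/∂q_I = 292 - 4q_I = 0, so q_I = 73.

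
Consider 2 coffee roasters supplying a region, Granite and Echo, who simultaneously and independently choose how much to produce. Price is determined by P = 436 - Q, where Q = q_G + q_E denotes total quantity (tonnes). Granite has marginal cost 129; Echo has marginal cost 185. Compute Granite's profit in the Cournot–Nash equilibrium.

Granite's profit: π_G = (436 - Q)q_G - (129q_G). Setting ∂π_G/∂q_G = 0: 307 - 2q_G - (q_E) = 0.
Echo's first-order condition: 251 - 2q_E - (q_G) = 0.
Rearranging gives the reaction functions q_G = (307 - q_E)/2 and q_E = (251 - q_G)/2.
Solving the pair: q_G = 121, q_E = 65.
Price P = 436 - 186 = 250.
Granite's profit: (250 - 129)·121 = 14641.

14641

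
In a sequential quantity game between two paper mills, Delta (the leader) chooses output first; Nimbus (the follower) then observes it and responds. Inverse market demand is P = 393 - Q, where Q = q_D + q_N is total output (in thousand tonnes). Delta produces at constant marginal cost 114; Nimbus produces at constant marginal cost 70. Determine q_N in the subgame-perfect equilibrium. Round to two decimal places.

The follower Nimbus best-responds to any q_D: π_N = (393 - Q)q_N - 70q_N.
Follower FOC: 323 - q_D - 2q_N = 0, so q_N(q_D) = (323 - q_D)/2.
The leader anticipates this reaction. Substituting into P = 393 - Q gives P = 463/2 - (1/2)q_D, so π_D = (463/2 - (1/2)q_D)q_D - 114q_D.
Leader FOC: 235/2 - q_D = 0, so q_D = 235/2.
Then q_N = (323 - 235/2)/2 = 411/4.

102.75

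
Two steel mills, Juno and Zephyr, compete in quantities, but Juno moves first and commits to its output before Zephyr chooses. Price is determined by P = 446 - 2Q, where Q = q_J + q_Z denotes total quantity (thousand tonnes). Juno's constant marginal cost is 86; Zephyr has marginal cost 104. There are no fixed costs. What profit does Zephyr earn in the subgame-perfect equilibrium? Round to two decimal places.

2926.13

Solve by backward induction. Given q_J, the follower Zephyr maximises π_Z = (446 - 2q_J - 2q_Z)q_Z - 104q_Z.
Follower FOC: 342 - 2q_J - 4q_Z = 0, so q_Z(q_J) = (342 - 2q_J)/4.
The leader anticipates this reaction. Substituting into P = 446 - 2Q gives P = 275 - q_J, so π_J = (275 - q_J)q_J - 86q_J.
Leader FOC: 189 - 2q_J = 0, so q_J = 189/2.
Then q_Z = (342 - 2·(189/2))/4 = 153/4.
Price P = 446 - 2·(531/4) = 361/2.
Zephyr's profit: (361/2 - 104)·(153/4) = 2926.1250.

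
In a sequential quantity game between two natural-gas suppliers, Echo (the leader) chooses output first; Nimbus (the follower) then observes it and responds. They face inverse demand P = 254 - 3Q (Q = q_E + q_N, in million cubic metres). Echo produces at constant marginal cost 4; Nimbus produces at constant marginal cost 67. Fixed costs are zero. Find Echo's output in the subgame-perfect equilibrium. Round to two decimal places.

Solve by backward induction. Given q_E, the follower Nimbus maximises π_N = (254 - 3q_E - 3q_N)q_N - 67q_N.
Follower FOC: 187 - 3q_E - 6q_N = 0, so q_N(q_E) = (187 - 3q_E)/6.
The leader anticipates this reaction. Substituting into P = 254 - 3Q gives P = 321/2 - (3/2)q_E, so π_E = (321/2 - (3/2)q_E)q_E - 4q_E.
The leader's first-order condition 313/2 - 3q_E = 0 yields q_E = 313/6.
Then q_N = (187 - 3·(313/6))/6 = 61/12.

52.17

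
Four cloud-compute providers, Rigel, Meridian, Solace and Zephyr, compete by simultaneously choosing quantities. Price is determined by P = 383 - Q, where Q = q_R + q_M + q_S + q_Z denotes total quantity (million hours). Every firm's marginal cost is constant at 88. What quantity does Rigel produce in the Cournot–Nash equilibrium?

A representative firm's profit is π_i = q_i(383 - Q) - 88q_i.
Setting ∂π_i/∂q_i = 0 with rivals' quantities fixed: 295 - 2q_i - Σ_{j≠i} q_j = 0.
With identical firms every q_j equals q_i, so Σ_{j≠i} q_j = 3q_i and 295 = 5q_i, giving q_i = 59.

59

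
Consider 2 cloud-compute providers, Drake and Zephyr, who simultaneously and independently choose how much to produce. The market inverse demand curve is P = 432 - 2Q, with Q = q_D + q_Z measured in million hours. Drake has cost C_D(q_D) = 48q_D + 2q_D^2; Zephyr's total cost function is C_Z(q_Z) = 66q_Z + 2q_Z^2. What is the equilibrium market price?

282

Drake's profit: π_D = (432 - 2Q)q_D - (48q_D + 2q_D²). Setting ∂π_D/∂q_D = 0: 384 - 8q_D - 2(q_Z) = 0.
Zephyr's first-order condition: 366 - 8q_Z - 2(q_D) = 0.
Rearranging gives the reaction functions q_D = (384 - 2q_Z)/8 and q_Z = (366 - 2q_D)/8.
Substituting one into the other gives q_D = 39 and q_Z = 36.
Total output Q = 75, so price P = 432 - 2·75 = 282.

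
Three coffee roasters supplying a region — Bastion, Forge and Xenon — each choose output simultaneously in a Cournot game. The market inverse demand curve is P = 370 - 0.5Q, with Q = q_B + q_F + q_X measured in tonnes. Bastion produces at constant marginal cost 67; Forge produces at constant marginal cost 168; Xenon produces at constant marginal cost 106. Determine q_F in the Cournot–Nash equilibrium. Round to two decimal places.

19.50

Bastion's profit: π_B = (370 - 0.5Q)q_B - (67q_B). Setting ∂π_B/∂q_B = 0: 303 - q_B - (1/2)(q_F + q_X) = 0.
Forge's profit: π_F = (370 - 0.5Q)q_F - (168q_F). Setting ∂π_F/∂q_F = 0: 202 - q_F - (1/2)(q_B + q_X) = 0.
Xenon's profit: π_X = (370 - 0.5Q)q_X - (106q_X). Setting ∂π_X/∂q_X = 0: 264 - q_X - (1/2)(q_B + q_F) = 0.
Adding the 3 first-order conditions: 769 − 2Q = 0, so Q = 769/2.
Back-substituting: q_B = (303 − 769/4)/(1/2) = 443/2, q_F = (202 − 769/4)/(1/2) = 39/2, q_X = (264 − 769/4)/(1/2) = 287/2.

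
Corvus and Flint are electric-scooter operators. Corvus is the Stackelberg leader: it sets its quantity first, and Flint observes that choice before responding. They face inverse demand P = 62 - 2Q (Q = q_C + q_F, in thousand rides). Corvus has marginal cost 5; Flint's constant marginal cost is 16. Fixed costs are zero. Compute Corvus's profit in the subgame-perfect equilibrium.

289

Solve by backward induction. Given q_C, the follower Flint maximises π_F = (62 - 2q_C - 2q_F)q_F - 16q_F.
∂π_F/∂q_F = 46 - 2q_C - 4q_F = 0 gives the reaction function q_F = (46 - 2q_C)/4.
Corvus substitutes q_F(q_C) into its own profit: π_C = q_C(62 - 2q_C - (46 - 2q_C)/2) - 5q_C = (39 - q_C)q_C - 5q_C.
Maximising: ∂π_C/∂q_C = 34 - 2q_C = 0, giving q_C = 17.
Then q_F = (46 - 2·17)/4 = 3.
Price P = 62 - 2·20 = 22.
Corvus's profit: (22 - 5)·17 = 289.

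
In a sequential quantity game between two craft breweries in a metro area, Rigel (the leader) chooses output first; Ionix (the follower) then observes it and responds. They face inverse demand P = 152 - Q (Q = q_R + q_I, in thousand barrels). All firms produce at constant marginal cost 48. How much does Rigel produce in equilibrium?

Solve by backward induction. Given q_R, the follower Ionix maximises π_I = (152 - q_R - q_I)q_I - 48q_I.
Setting the follower's marginal profit to zero, 104 - q_R - 2q_I = 0, i.e. q_I = (104 - q_R)/2.
The leader anticipates this reaction. Substituting into P = 152 - Q gives P = 100 - (1/2)q_R, so π_R = (100 - (1/2)q_R)q_R - 48q_R.
The leader's first-order condition 52 - q_R = 0 yields q_R = 52.
Then q_I = (104 - 52)/2 = 26.

52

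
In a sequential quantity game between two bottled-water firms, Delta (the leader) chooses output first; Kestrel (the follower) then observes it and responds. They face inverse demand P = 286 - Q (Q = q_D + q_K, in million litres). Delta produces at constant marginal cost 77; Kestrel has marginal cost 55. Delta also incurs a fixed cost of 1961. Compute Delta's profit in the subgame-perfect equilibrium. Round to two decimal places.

The follower Kestrel best-responds to any q_D: π_K = (286 - Q)q_K - 55q_K.
Setting the follower's marginal profit to zero, 231 - q_D - 2q_K = 0, i.e. q_K = (231 - q_D)/2.
Delta substitutes q_K(q_D) into its own profit: π_D = q_D(286 - q_D - (231 - q_D)/2) - 77q_D = (341/2 - (1/2)q_D)q_D - 77q_D.
Maximising: ∂π_D/∂q_D = 187/2 - q_D = 0, giving q_D = 187/2.
Then q_K = (231 - 187/2)/2 = 275/4.
Price P = 286 - 649/4 = 495/4.
Delta's profit: (495/4 - 77)·(187/2) - 1961 = 2410.1250.

2410.13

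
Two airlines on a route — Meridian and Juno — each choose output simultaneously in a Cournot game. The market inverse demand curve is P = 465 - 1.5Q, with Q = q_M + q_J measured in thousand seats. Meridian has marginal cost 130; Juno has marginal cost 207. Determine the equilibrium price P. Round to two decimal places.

267.33

Meridian's profit: π_M = (465 - 1.5Q)q_M - (130q_M). Setting ∂π_M/∂q_M = 0: 335 - 3q_M - (3/2)(q_J) = 0.
Juno's first-order condition: 258 - 3q_J - (3/2)(q_M) = 0.
So q_M = (335 - (3/2)q_J)/3 and q_J = (258 - (3/2)q_M)/3.
Substituting one into the other gives q_M = 824/9 and q_J = 362/9.
Total output Q = 1186/9, so price P = 465 - (3/2)·(1186/9) = 802/3.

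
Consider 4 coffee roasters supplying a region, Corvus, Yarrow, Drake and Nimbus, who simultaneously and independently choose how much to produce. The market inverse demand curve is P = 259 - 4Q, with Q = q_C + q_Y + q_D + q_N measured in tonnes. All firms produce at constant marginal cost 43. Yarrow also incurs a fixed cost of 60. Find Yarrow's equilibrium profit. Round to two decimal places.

Each firm earns π_i = (259 - 4Q)q_i - 43q_i.
Setting ∂π_i/∂q_i = 0 with rivals' quantities fixed: 216 - 8q_i - 4·Σ_{j≠i} q_j = 0.
With identical firms every q_j equals q_i, so Σ_{j≠i} q_j = 3q_i and 216 = 20q_i, giving q_i = 54/5.
Price P = 259 - 4·(216/5) = 431/5.
Yarrow's profit: (431/5 - 43)·(54/5) - 60 = 406.5600.

406.56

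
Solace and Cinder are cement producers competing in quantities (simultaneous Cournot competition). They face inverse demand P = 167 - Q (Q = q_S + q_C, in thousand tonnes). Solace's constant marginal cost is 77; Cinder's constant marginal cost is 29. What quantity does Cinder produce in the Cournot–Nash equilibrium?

Solace's profit: π_S = (167 - Q)q_S - (77q_S). Setting ∂π_S/∂q_S = 0: 90 - 2q_S - (q_C) = 0.
Cinder's first-order condition: 138 - 2q_C - (q_S) = 0.
So q_S = (90 - q_C)/2 and q_C = (138 - q_S)/2.
Substituting one into the other gives q_S = 14 and q_C = 62.

62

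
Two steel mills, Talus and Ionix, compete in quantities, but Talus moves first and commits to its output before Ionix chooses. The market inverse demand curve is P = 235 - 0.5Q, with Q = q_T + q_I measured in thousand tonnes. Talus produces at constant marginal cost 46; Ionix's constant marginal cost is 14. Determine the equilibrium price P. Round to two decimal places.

Solve by backward induction. Given q_T, the follower Ionix maximises π_I = (235 - (1/2)q_T - (1/2)q_I)q_I - 14q_I.
Setting the follower's marginal profit to zero, 221 - (1/2)q_T - q_I = 0, i.e. q_I = (221 - (1/2)q_T).
The leader anticipates this reaction. Substituting into P = 235 - 0.5Q gives P = 249/2 - (1/4)q_T, so π_T = (249/2 - (1/4)q_T)q_T - 46q_T.
Maximising: ∂π_T/∂q_T = 157/2 - (1/2)q_T = 0, giving q_T = 157.
Then q_I = (221 - (1/2)·157) = 285/2.
Total output Q = 599/2, so price P = 235 - (1/2)·(599/2) = 341/4.

85.25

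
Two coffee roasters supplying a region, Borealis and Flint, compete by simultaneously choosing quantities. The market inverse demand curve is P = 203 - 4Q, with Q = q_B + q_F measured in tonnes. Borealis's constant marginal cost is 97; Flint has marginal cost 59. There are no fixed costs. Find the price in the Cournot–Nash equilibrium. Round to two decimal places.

119.67

Borealis's profit: π_B = (203 - 4Q)q_B - (97q_B). Setting ∂π_B/∂q_B = 0: 106 - 8q_B - 4(q_F) = 0.
Flint's first-order condition: 144 - 8q_F - 4(q_B) = 0.
Rearranging gives the reaction functions q_B = (106 - 4q_F)/8 and q_F = (144 - 4q_B)/8.
Substituting one into the other gives q_B = 17/3 and q_F = 91/6.
Total output Q = 125/6, so price P = 203 - 4·(125/6) = 359/3.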